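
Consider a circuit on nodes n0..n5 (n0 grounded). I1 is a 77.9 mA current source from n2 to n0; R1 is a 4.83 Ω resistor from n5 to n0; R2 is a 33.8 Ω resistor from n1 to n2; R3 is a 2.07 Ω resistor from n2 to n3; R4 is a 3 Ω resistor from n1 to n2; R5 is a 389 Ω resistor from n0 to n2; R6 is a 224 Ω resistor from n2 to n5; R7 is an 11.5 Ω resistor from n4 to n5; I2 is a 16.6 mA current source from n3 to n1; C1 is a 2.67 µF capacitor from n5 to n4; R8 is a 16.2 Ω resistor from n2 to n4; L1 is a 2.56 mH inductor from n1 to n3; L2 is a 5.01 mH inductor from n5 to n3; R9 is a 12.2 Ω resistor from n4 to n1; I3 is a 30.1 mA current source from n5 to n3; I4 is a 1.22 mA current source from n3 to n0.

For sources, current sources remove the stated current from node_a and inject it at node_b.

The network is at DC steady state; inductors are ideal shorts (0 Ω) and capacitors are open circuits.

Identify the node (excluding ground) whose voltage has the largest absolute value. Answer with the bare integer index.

Element admittances at DC:
  I1: injects 0.0779 A into n0 (from n2)
  Y(R1) = 0.2070 S between n5,n0
  Y(R2) = 0.02959 S between n1,n2
  Y(R3) = 0.4831 S between n2,n3
  Y(R4) = 0.3333 S between n1,n2
  Y(R5) = 0.002571 S between n0,n2
  Y(R6) = 0.004464 S between n2,n5
  Y(R7) = 0.08696 S between n4,n5
  I2: injects 0.0166 A into n1 (from n3)
  Y(C1) = 0.000 S between n5,n4
  Y(R8) = 0.06173 S between n2,n4
  L1: short n1↔n3 (DC inductor)
  L2: short n5↔n3 (DC inductor)
  Y(R9) = 0.08197 S between n4,n1
  I3: injects 0.0301 A into n3 (from n5)
  I4: injects 0.00122 A into n0 (from n3)
Assemble and solve the 7×7 MNA system:
  V(n1)=-0.3764  V(n2)=-0.4621  V(n3)=-0.3764  V(n4)=-0.3993  V(n5)=-0.3764
  i(L1)=-0.01636  i(L2)=0.04546

2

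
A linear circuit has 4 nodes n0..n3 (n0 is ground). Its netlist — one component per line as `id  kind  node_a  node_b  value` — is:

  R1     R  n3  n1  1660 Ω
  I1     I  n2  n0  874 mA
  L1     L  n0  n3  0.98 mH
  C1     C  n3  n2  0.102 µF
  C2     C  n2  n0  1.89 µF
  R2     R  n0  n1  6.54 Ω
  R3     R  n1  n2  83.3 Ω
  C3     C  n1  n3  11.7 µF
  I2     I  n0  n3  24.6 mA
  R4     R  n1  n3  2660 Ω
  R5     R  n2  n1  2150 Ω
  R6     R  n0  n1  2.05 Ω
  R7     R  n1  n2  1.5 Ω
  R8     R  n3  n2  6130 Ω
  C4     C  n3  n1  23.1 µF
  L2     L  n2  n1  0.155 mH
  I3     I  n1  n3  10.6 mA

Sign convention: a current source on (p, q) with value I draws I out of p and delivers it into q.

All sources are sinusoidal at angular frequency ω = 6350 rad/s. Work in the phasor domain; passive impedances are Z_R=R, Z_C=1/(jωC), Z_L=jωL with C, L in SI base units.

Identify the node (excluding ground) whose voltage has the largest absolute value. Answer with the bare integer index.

3

MNA unknowns: 3 node voltages V₁..V_3
R1: Y=0.0006024+0.000j on G[3,1]
I1: z[2]−=0.874, z[0]+=0.874
L1: Y=0.000-0.1607j on G[0,3]
C1: Y=0.000+0.0006477j on G[3,2]
C2: Y=0.000+0.01200j on G[2,0]
R2: Y=0.1529+0.000j on G[0,1]
R3: Y=0.01200+0.000j on G[1,2]
C3: Y=0.000+0.07429j on G[1,3]
I2: z[0]−=0.0246, z[3]+=0.0246
R4: Y=0.0003759+0.000j on G[1,3]
R5: Y=0.0004651+0.000j on G[2,1]
R6: Y=0.4878+0.000j on G[0,1]
R7: Y=0.6667+0.000j on G[1,2]
R8: Y=0.0001631+0.000j on G[3,2]
C4: Y=0.000+0.1467j on G[3,1]
L2: Y=0.000-1.016j on G[2,1]
I3: z[1]−=0.0106, z[3]+=0.0106
solve → V1=-0.6657-0.5785j, V2=-1.077-1.177j, V3=-2.387-2.719j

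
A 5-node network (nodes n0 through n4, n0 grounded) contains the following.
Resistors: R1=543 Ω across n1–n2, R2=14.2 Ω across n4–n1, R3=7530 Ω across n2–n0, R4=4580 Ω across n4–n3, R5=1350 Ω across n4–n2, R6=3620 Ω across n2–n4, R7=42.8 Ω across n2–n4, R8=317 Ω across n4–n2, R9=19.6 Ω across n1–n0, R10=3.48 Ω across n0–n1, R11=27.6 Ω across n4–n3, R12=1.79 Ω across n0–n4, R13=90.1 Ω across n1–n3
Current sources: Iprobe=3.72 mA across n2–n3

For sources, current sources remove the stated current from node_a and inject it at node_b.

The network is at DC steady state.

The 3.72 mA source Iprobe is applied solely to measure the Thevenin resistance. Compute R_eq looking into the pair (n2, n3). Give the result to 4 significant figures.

R_eq = 55.02 Ω

Element admittances at DC:
  Y(R1) = 0.001842 S between n1,n2
  Y(R2) = 0.07042 S between n4,n1
  Y(R3) = 0.0001328 S between n2,n0
  Y(R4) = 0.0002183 S between n4,n3
  Y(R5) = 0.0007407 S between n4,n2
  Y(R6) = 0.0002762 S between n2,n4
  Y(R7) = 0.02336 S between n2,n4
  Y(R8) = 0.003155 S between n4,n2
  Y(R9) = 0.05102 S between n1,n0
  Y(R10) = 0.2874 S between n0,n1
  Y(R11) = 0.03623 S between n4,n3
  Y(R12) = 0.5587 S between n0,n4
  Y(R13) = 0.01110 S between n1,n3
  Iprobe: injects 0.00372 A into n3 (from n2)
Assemble and solve the 4×4 MNA system:
  V(n1)=0.001365  V(n2)=-0.1267  V(n3)=0.07794  V(n4)=-0.0007966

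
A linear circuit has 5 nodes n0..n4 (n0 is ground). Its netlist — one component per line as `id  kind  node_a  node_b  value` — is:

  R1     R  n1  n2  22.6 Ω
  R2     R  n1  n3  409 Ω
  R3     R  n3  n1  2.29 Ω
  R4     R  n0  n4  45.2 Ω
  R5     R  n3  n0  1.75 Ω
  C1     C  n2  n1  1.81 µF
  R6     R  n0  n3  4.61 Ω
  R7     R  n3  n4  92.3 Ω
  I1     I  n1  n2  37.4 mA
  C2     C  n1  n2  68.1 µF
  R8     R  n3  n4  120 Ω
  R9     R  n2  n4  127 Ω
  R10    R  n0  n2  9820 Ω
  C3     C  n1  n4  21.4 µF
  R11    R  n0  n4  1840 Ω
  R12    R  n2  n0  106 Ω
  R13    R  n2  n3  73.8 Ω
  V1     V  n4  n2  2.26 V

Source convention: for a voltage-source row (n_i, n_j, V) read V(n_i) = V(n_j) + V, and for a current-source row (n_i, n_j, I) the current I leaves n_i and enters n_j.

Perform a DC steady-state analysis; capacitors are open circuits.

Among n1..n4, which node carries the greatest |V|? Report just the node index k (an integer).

4

Element admittances at DC:
  Y(R1) = 0.04425 S between n1,n2
  Y(R2) = 0.002445 S between n1,n3
  Y(R3) = 0.4367 S between n3,n1
  Y(R4) = 0.02212 S between n0,n4
  Y(R5) = 0.5714 S between n3,n0
  Y(C1) = 0.000 S between n2,n1
  Y(R6) = 0.2169 S between n0,n3
  Y(R7) = 0.01083 S between n3,n4
  I1: injects 0.0374 A into n2 (from n1)
  Y(C2) = 0.000 S between n1,n2
  Y(R8) = 0.008333 S between n3,n4
  Y(R9) = 0.007874 S between n2,n4
  Y(R10) = 0.0001018 S between n0,n2
  Y(C3) = 0.000 S between n1,n4
  Y(R11) = 0.0005435 S between n0,n4
  Y(R12) = 0.009434 S between n2,n0
  Y(R13) = 0.01355 S between n2,n3
  V1: constraint V(n4)−V(n2) = 2.26
Assemble and solve the 5×5 MNA system:
  V(n1)=-0.1693  V(n2)=-0.6042  V(n3)=-0.04030  V(n4)=1.656
  i(V1)=-0.08784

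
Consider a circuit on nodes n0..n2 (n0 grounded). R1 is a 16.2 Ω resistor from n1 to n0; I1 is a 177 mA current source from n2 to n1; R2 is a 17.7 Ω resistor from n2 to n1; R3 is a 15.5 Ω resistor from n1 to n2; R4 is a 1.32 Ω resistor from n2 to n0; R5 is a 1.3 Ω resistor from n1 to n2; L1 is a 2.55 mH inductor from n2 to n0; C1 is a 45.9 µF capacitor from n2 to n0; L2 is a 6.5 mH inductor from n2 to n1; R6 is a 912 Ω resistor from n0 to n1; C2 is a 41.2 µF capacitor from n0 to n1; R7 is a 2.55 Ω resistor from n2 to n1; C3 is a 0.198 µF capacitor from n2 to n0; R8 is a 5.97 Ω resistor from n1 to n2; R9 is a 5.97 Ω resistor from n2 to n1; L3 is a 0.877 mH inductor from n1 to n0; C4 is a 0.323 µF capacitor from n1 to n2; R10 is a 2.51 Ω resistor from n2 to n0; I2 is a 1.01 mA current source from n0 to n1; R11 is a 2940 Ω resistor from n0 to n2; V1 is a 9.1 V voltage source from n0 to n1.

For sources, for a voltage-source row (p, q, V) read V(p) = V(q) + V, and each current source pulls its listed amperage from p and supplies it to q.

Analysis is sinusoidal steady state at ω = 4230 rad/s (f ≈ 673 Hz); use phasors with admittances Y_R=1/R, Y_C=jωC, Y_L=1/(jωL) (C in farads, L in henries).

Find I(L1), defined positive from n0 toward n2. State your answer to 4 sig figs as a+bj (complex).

-0.02271-0.4973j A

Apply KCL at each of the 2 non-ground nodes and solve the resulting linear system.
Node n1: branches {R1, I1, R2, R3, R5, L2, R6, C2, R7, R8, R9, L3, C4, I2, V1} → V_1 = -9.100+0.000j
Node n2: branches {I1, R2, R3, R4, R5, L1, C1, L2, R7, C3, R8, R9, C4, R10, R11} → V_2 = -5.364+0.2450j
Source currents: i(V1)=-6.801+0.6017j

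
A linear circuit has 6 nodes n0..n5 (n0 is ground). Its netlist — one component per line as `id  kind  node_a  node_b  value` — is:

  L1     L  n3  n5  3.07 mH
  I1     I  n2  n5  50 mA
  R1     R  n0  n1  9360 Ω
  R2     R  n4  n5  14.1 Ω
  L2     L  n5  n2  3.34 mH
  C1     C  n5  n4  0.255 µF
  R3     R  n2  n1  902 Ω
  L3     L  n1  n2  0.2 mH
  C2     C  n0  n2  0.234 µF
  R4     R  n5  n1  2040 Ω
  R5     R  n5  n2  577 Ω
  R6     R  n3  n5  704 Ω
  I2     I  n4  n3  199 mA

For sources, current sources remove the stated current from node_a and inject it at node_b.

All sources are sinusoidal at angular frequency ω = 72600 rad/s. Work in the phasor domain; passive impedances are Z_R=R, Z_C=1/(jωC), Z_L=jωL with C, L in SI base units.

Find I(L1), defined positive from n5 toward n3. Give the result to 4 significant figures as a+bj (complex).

Element admittances at ω=72600 rad/s:
  Y(L1) = 0.000-0.004487j S between n3,n5
  I1: injects 0.05 A into n5 (from n2)
  Y(R1) = 0.0001068+0.000j S between n0,n1
  Y(R2) = 0.07092+0.000j S between n4,n5
  Y(L2) = 0.000-0.004124j S between n5,n2
  Y(C1) = 0.000+0.01851j S between n5,n4
  Y(R3) = 0.001109+0.000j S between n2,n1
  Y(L3) = 0.000-0.06887j S between n1,n2
  Y(C2) = 0.000+0.01699j S between n0,n2
  Y(R4) = 0.0004902+0.000j S between n5,n1
  Y(R5) = 0.001733+0.000j S between n5,n2
  Y(R6) = 0.001420+0.000j S between n3,n5
  I2: injects 0.199 A into n3 (from n4)
Assemble and solve the 5×5 MNA system:
  V(n1)=-0.06614+0.03722j  V(n2)=-0.0002340-0.0004159j  V(n3)=17.82+49.70j  V(n4)=2.431+10.08j  V(n5)=5.057+9.389j

-0.1809+0.05726j A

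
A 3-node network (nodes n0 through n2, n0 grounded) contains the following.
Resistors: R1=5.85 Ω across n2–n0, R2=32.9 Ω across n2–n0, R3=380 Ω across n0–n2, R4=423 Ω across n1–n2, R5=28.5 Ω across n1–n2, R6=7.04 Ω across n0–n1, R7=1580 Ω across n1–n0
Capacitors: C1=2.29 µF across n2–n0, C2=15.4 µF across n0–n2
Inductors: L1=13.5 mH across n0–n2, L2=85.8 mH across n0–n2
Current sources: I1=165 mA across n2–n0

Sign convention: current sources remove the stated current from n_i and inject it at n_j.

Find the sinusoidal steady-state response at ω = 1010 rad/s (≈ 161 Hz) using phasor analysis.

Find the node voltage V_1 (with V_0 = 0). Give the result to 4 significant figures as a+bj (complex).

-0.1357-0.03892j V

MNA unknowns: 2 node voltages V₁..V_2
R1: Y=0.1709+0.000j on G[2,0]
C1: Y=0.000+0.002313j on G[2,0]
R2: Y=0.03040+0.000j on G[2,0]
R3: Y=0.002632+0.000j on G[0,2]
R4: Y=0.002364+0.000j on G[1,2]
C2: Y=0.000+0.01555j on G[0,2]
L1: Y=0.000-0.07334j on G[0,2]
R5: Y=0.03509+0.000j on G[1,2]
R6: Y=0.1420+0.000j on G[0,1]
L2: Y=0.000-0.01154j on G[0,2]
R7: Y=0.0006329+0.000j on G[1,0]
I1: z[2]−=0.165, z[0]+=0.165
solve → V1=-0.1357-0.03892j, V2=-0.6526-0.1872j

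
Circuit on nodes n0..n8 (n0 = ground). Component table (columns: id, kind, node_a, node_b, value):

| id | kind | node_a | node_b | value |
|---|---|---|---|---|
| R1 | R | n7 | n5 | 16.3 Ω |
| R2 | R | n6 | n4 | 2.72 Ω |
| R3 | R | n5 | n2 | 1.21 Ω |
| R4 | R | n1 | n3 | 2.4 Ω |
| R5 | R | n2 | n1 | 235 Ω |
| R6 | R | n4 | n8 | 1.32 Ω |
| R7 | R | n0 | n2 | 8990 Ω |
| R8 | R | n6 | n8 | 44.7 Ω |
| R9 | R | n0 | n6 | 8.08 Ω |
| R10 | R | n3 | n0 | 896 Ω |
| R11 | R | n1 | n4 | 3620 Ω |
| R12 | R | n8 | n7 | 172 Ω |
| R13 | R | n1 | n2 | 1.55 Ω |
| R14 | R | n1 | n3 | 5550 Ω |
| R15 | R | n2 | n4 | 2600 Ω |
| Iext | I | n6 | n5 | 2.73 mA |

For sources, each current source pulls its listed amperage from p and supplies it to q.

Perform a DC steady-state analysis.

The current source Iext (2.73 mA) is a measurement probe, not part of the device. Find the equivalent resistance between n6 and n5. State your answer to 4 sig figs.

R_eq = 141.7 Ω

Element admittances at DC:
  Y(R1) = 0.06135 S between n7,n5
  Y(R2) = 0.3676 S between n6,n4
  Y(R3) = 0.8264 S between n5,n2
  Y(R4) = 0.4167 S between n1,n3
  Y(R5) = 0.004255 S between n2,n1
  Y(R6) = 0.7576 S between n4,n8
  Y(R7) = 0.0001112 S between n0,n2
  Y(R8) = 0.02237 S between n6,n8
  Y(R9) = 0.1238 S between n0,n6
  Y(R10) = 0.001116 S between n3,n0
  Y(R11) = 0.0002762 S between n1,n4
  Y(R12) = 0.005814 S between n8,n7
  Y(R13) = 0.6452 S between n1,n2
  Y(R14) = 0.0001802 S between n1,n3
  Y(R15) = 0.0003846 S between n2,n4
  Iext: injects 0.00273 A into n5 (from n6)
Assemble and solve the 8×8 MNA system:
  V(n1)=0.3814  V(n2)=0.3823  V(n3)=0.3804  V(n4)=0.001889  V(n5)=0.3831  V(n6)=-0.003774  V(n7)=0.3503  V(n8)=0.004306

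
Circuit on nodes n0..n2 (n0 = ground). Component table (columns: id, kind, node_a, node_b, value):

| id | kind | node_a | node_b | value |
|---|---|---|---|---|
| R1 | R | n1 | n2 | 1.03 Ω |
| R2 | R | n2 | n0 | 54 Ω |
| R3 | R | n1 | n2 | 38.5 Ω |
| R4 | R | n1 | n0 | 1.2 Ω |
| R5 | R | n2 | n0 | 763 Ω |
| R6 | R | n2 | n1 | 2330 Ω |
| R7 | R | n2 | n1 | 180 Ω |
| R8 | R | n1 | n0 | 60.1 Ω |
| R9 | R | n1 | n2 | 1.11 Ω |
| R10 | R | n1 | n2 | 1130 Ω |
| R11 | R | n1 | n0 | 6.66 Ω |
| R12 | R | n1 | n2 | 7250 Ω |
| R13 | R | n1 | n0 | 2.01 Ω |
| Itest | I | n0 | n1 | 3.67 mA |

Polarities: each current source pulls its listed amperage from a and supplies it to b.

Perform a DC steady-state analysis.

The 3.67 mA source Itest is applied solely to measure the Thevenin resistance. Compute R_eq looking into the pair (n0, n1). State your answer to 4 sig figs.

R_eq = 0.6591 Ω

MNA unknowns: 2 node voltages V₁..V_2
R1: Y=0.9709 on G[1,2]
R2: Y=0.01852 on G[2,0]
R3: Y=0.02597 on G[1,2]
R4: Y=0.8333 on G[1,0]
R5: Y=0.001311 on G[2,0]
R6: Y=0.0004292 on G[2,1]
R7: Y=0.005556 on G[2,1]
R8: Y=0.01664 on G[1,0]
R9: Y=0.9009 on G[1,2]
R10: Y=0.0008850 on G[1,2]
R11: Y=0.1502 on G[1,0]
R12: Y=0.0001379 on G[1,2]
R13: Y=0.4975 on G[1,0]
Itest: z[0]−=0.00367, z[1]+=0.00367
solve → V1=0.002419, V2=0.002394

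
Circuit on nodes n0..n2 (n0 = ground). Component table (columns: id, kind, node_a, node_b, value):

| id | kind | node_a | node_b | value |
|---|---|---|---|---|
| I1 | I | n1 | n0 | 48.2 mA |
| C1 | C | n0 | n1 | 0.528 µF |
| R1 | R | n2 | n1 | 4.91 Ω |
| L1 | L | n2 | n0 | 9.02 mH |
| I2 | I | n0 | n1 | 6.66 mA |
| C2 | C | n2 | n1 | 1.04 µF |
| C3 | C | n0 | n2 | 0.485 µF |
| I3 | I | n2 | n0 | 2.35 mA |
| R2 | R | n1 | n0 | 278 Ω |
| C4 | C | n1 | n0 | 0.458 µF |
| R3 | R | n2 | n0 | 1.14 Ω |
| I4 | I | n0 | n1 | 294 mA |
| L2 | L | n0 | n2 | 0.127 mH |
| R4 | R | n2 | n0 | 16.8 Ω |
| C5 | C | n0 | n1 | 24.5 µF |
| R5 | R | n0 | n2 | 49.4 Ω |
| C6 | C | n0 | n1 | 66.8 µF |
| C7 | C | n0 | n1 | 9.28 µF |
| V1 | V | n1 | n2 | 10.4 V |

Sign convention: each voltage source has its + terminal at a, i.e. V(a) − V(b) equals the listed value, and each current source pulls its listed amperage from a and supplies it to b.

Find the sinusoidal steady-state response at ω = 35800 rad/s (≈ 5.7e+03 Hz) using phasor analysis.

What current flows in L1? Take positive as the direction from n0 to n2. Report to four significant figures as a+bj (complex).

0.009042-0.03161j A

MNA unknowns: 2 node voltages V₁..V_2 plus 1 source current (V1)
I1: z[1]−=0.0482, z[0]+=0.0482
C1: Y=0.000+0.01890j on G[0,1]
R1: Y=0.2037+0.000j on G[2,1]
L1: Y=0.000-0.003097j on G[2,0]
I2: z[0]−=0.00666, z[1]+=0.00666
C2: Y=0.000+0.03723j on G[2,1]
C3: Y=0.000+0.01736j on G[0,2]
I3: z[2]−=0.00235, z[0]+=0.00235
R2: Y=0.003597+0.000j on G[1,0]
C4: Y=0.000+0.01640j on G[1,0]
R3: Y=0.8772+0.000j on G[2,0]
I4: z[0]−=0.294, z[1]+=0.294
L2: Y=0.000-0.2199j on G[0,2]
R4: Y=0.05952+0.000j on G[2,0]
C5: Y=0.000+0.8771j on G[0,1]
R5: Y=0.02024+0.000j on G[0,2]
C6: Y=0.000+2.391j on G[0,1]
C7: Y=0.000+0.3322j on G[0,1]
V1: row V1−V2=10.4, i_V1 at 1,2
solve → V1=0.1940-2.920j, V2=-10.21-2.920j
aux → i_V1=-12.48-1.082j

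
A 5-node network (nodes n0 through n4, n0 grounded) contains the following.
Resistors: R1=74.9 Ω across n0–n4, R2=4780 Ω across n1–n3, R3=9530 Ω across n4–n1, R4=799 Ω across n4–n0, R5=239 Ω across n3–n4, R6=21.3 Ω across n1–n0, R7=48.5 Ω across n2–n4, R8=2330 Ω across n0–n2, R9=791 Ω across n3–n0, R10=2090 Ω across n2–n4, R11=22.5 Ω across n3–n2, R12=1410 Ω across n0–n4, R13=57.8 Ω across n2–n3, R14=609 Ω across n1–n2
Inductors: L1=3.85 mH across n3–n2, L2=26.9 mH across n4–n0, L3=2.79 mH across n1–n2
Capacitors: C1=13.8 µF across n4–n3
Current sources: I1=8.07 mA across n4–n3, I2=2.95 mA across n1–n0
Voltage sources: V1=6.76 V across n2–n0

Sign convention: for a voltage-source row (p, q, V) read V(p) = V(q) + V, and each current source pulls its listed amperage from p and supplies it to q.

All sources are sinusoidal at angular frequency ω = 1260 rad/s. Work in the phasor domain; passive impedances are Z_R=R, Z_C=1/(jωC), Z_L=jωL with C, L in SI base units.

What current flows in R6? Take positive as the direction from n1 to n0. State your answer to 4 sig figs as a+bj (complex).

MNA unknowns: 4 node voltages V₁..V_4 plus 1 source current (V1)
R1: Y=0.01335+0.000j on G[0,4]
L1: Y=0.000-0.2061j on G[3,2]
R2: Y=0.0002092+0.000j on G[1,3]
R3: Y=0.0001049+0.000j on G[4,1]
R4: Y=0.001252+0.000j on G[4,0]
C1: Y=0.000+0.01739j on G[4,3]
R5: Y=0.004184+0.000j on G[3,4]
R6: Y=0.04695+0.000j on G[1,0]
R7: Y=0.02062+0.000j on G[2,4]
I1: z[4]−=0.00807, z[3]+=0.00807
R8: Y=0.0004292+0.000j on G[0,2]
L2: Y=0.000-0.02950j on G[4,0]
L3: Y=0.000-0.2845j on G[1,2]
R9: Y=0.001264+0.000j on G[3,0]
R10: Y=0.0004785+0.000j on G[2,4]
R11: Y=0.04444+0.000j on G[3,2]
I2: z[1]−=0.00295, z[0]+=0.00295
R12: Y=0.0007092+0.000j on G[0,4]
R13: Y=0.01730+0.000j on G[2,3]
R14: Y=0.001642+0.000j on G[1,2]
V1: row V2−V0=6.76, i_V1 at 2,0
solve → V1=6.571-1.095j, V2=6.760+0.000j, V3=6.848-0.4653j, V4=3.095+3.797j
aux → i_V1=-0.4824+0.08518j

0.3085-0.05140j A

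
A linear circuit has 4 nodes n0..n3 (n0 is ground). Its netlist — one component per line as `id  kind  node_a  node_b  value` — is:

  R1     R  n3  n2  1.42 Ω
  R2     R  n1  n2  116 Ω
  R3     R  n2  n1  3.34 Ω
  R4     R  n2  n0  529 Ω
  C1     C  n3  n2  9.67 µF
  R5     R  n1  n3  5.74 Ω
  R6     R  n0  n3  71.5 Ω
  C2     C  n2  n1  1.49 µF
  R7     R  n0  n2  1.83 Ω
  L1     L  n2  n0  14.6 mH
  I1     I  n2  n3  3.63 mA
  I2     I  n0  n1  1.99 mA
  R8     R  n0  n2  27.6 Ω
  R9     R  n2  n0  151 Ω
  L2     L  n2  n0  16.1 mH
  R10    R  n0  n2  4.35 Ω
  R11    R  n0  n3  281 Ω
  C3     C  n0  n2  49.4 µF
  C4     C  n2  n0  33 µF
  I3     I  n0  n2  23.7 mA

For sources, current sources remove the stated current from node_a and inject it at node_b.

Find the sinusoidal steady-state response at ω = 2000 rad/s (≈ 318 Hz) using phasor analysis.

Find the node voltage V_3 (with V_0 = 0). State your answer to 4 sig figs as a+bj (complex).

Apply KCL at each of the 3 non-ground nodes and solve the resulting linear system.
Node n1: branches {R2, R3, R5, C2, I2} → V_1 = 0.03590-0.003622j
Node n2: branches {R1, R2, R3, R4, C1, C2, R7, L1, I1, R8, R9, L2, R10, C3, C4, I3} → V_2 = 0.03011-0.003572j
Node n3: branches {R1, C1, R5, R6, I1, R11} → V_3 = 0.03470-0.003611j

0.03470-0.003611j V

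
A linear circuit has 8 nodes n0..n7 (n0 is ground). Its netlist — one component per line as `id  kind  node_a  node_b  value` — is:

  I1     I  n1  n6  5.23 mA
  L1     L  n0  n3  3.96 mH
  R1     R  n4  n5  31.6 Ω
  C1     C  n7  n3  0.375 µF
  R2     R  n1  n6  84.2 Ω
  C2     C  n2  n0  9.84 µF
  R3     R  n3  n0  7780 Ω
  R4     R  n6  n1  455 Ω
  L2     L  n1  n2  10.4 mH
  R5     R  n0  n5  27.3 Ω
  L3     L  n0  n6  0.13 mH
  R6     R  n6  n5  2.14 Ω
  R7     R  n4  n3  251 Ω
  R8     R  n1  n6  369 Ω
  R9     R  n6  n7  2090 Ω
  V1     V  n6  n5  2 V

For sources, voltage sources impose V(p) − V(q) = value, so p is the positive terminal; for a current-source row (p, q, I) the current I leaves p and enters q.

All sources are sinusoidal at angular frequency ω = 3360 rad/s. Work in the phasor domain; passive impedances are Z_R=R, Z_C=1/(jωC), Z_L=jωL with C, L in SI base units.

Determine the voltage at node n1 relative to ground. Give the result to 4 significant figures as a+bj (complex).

-0.004841-0.02409j V

Apply KCL at each of the 7 non-ground nodes and solve the resulting linear system.
Node n1: branches {I1, R2, R4, L2, R8} → V_1 = -0.004841-0.02409j
Node n2: branches {C2, L2} → V_2 = 0.03117+0.1551j
Node n3: branches {L1, C1, R3, R7} → V_3 = -0.007091-0.09399j
Node n4: branches {R1, R7} → V_4 = -1.776+0.02262j
Node n5: branches {R1, R5, R6, V1} → V_5 = -1.999+0.03731j
Node n6: branches {I1, R2, R4, L3, R6, R8, R9, V1} → V_6 = 0.001274+0.03731j
Node n7: branches {C1, R9} → V_7 = 0.03754-0.08022j
Source currents: i(V1)=-1.015+0.001831j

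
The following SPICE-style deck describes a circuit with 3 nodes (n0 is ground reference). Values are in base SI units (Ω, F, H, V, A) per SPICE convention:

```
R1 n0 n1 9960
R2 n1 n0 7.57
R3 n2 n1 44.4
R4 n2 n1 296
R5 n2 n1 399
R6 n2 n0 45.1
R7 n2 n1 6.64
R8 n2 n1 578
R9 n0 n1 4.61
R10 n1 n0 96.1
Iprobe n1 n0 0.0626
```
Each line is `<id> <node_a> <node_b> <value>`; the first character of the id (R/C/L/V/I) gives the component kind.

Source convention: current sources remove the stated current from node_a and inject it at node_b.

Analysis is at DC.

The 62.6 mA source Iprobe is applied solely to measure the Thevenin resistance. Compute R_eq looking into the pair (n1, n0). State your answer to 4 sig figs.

R_eq = 2.637 Ω

Element admittances at DC:
  Y(R1) = 0.0001004 S between n0,n1
  Y(R2) = 0.1321 S between n1,n0
  Y(R3) = 0.02252 S between n2,n1
  Y(R4) = 0.003378 S between n2,n1
  Y(R5) = 0.002506 S between n2,n1
  Y(R6) = 0.02217 S between n2,n0
  Y(R7) = 0.1506 S between n2,n1
  Y(R8) = 0.001730 S between n2,n1
  Y(R9) = 0.2169 S between n0,n1
  Y(R10) = 0.01041 S between n1,n0
  Iprobe: injects 0.0626 A into n0 (from n1)
Assemble and solve the 2×2 MNA system:
  V(n1)=-0.1651  V(n2)=-0.1470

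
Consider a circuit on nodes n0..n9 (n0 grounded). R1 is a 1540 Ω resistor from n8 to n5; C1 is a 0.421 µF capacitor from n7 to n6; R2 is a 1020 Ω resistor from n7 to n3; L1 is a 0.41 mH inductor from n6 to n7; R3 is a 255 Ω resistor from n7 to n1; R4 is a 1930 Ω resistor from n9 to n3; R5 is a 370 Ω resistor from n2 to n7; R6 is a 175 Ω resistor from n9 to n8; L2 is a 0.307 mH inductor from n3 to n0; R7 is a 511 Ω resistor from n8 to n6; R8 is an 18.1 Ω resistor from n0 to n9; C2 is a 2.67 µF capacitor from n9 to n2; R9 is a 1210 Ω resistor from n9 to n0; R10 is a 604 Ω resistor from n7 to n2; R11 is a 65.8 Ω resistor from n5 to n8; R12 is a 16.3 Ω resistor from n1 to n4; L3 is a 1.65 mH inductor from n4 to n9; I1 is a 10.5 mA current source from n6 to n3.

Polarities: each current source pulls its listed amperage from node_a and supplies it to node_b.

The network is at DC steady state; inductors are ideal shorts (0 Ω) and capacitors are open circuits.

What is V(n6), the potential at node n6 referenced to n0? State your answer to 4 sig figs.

-1.844 V

MNA unknowns: 9 node voltages V₁..V_9 plus 3 source currents (L1, L2, L3)
R1: Y=0.0006494 on G[8,5]
C1: Y=0.000 on G[7,6]
R2: Y=0.0009804 on G[7,3]
L1: row V6−V7=0, i_L1 at 6,7
R3: Y=0.003922 on G[7,1]
R4: Y=0.0005181 on G[9,3]
R5: Y=0.002703 on G[2,7]
R6: Y=0.005714 on G[9,8]
L2: row V3−V0=0, i_L2 at 3,0
R7: Y=0.001957 on G[8,6]
R8: Y=0.05525 on G[0,9]
C2: Y=0.000 on G[9,2]
R9: Y=0.0008264 on G[9,0]
R10: Y=0.001656 on G[7,2]
R11: Y=0.01520 on G[5,8]
R12: Y=0.06135 on G[1,4]
L3: row V4−V9=0, i_L3 at 4,9
I1: z[6]−=0.0105, z[3]+=0.0105
solve → V1=-0.2551, V2=-1.844, V3=0.000, V4=-0.1536, V5=-0.5847, V6=-1.844, V7=-1.844, V8=-0.5847, V9=-0.1536
aux → i_L1=-0.008037, i_L2=0.008613, i_L3=-0.006229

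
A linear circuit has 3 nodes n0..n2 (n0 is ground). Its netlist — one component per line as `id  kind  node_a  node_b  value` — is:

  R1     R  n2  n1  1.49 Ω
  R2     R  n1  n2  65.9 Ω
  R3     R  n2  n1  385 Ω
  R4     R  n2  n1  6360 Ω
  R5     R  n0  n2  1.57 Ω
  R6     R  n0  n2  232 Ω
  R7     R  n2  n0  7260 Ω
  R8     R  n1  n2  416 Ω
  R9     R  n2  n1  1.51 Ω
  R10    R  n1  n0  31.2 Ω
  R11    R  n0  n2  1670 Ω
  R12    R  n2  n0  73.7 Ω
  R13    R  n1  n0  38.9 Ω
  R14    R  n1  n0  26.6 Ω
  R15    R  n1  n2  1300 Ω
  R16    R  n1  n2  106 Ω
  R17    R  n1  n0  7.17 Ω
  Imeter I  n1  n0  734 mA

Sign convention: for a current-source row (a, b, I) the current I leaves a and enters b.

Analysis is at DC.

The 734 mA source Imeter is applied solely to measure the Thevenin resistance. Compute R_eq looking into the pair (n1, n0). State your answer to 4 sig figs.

MNA unknowns: 2 node voltages V₁..V_2
R1: Y=0.6711 on G[2,1]
R2: Y=0.01517 on G[1,2]
R3: Y=0.002597 on G[2,1]
R4: Y=0.0001572 on G[2,1]
R5: Y=0.6369 on G[0,2]
R6: Y=0.004310 on G[0,2]
R7: Y=0.0001377 on G[2,0]
R8: Y=0.002404 on G[1,2]
R9: Y=0.6623 on G[2,1]
R10: Y=0.03205 on G[1,0]
R11: Y=0.0005988 on G[0,2]
R12: Y=0.01357 on G[2,0]
R13: Y=0.02571 on G[1,0]
R14: Y=0.03759 on G[1,0]
R15: Y=0.0007692 on G[1,2]
R16: Y=0.009434 on G[1,2]
R17: Y=0.1395 on G[1,0]
Imeter: z[1]−=0.734, z[0]+=0.734
solve → V1=-1.083, V2=-0.7316

R_eq = 1.476 Ω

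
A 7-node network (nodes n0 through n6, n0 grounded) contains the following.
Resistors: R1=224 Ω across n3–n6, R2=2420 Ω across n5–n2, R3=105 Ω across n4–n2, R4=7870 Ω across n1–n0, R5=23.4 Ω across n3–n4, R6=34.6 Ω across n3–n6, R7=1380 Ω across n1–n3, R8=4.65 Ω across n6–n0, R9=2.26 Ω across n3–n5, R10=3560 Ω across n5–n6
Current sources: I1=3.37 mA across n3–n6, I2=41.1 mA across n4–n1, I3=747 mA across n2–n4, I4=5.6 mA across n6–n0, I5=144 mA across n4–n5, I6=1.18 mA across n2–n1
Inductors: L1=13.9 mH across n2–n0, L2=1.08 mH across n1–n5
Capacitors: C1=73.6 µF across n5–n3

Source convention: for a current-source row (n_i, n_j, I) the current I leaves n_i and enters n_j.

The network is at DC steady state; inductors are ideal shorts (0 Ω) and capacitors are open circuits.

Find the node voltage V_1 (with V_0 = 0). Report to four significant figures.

17.54 V

Apply KCL at each of the 6 non-ground nodes and solve the resulting linear system.
Node n1: branches {R4, R7, I2, L2, I6} → V_1 = 17.54
Node n2: branches {R2, R3, L1, I3, I6} → V_2 = 0.000
Node n3: branches {R1, I1, R5, R6, R7, C1, R9} → V_3 = 17.15
Node n4: branches {R3, R5, I2, I3, I5} → V_4 = 24.78
Node n5: branches {R2, C1, R9, R10, L2, I5} → V_5 = 17.54
Node n6: branches {R1, I1, R6, R8, R10, I4} → V_6 = 2.312
Source currents: i(L1)=-0.5050, i(L2)=0.03977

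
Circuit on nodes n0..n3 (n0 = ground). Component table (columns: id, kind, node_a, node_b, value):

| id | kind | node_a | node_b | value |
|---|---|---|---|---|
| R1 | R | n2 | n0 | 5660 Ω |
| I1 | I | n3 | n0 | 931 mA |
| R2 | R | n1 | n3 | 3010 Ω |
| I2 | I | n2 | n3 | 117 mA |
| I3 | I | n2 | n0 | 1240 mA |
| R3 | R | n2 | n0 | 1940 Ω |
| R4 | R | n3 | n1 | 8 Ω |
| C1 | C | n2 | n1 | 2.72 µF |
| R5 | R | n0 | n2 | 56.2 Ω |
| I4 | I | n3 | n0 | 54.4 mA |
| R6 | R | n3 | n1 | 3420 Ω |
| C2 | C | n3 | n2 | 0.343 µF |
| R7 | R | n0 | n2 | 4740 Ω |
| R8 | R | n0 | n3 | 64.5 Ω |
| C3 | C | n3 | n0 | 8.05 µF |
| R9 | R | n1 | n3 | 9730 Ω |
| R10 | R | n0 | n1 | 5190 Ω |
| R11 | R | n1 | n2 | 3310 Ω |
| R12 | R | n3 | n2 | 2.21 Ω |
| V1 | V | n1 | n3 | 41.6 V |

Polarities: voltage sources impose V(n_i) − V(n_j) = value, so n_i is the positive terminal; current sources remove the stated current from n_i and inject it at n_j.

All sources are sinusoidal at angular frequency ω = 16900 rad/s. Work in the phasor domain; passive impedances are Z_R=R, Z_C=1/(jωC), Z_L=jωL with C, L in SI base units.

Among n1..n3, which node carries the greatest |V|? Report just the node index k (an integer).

Apply KCL at each of the 3 non-ground nodes and solve the resulting linear system.
Node n1: branches {R2, R4, C1, R6, R9, R10, R11, V1} → V_1 = 37.29+15.02j
Node n2: branches {R1, I2, I3, R3, C1, R5, C2, R7, R11, R12} → V_2 = -6.579+18.73j
Node n3: branches {I1, R2, I2, R4, I4, R6, C2, R8, C3, R9, R12, V1} → V_3 = -4.306+15.02j
Source currents: i(V1)=-5.421-2.019j

1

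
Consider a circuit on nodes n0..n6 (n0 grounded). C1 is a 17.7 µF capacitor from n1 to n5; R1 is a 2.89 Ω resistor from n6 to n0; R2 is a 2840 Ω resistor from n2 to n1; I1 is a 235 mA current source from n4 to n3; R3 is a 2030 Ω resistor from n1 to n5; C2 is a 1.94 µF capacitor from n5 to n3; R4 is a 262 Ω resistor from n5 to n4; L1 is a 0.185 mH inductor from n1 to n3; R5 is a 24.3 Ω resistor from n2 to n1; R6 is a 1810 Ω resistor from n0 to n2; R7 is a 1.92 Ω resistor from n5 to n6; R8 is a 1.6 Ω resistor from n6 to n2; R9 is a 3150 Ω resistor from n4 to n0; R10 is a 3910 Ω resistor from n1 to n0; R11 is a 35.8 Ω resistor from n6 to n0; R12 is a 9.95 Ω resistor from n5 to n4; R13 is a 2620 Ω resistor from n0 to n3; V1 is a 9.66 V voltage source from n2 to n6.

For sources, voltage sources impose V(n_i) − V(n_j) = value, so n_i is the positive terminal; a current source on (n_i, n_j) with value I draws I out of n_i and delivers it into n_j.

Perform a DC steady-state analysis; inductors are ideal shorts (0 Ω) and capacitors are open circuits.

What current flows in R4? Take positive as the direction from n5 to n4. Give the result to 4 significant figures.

Apply KCL at each of the 6 non-ground nodes and solve the resulting linear system.
Node n1: branches {C1, R2, R3, L1, R5, R10} → V_1 = 14.87
Node n2: branches {R2, R5, R6, R8, V1} → V_2 = 9.623
Node n3: branches {I1, C2, L1, R13} → V_3 = 14.87
Node n4: branches {I1, R4, R9, R12} → V_4 = -2.717
Node n5: branches {C1, R3, C2, R4, R7, R12} → V_5 = -0.4723
Node n6: branches {R1, R7, R8, R11, V1} → V_6 = -0.03726
Source currents: i(L1)=-0.2293, i(V1)=-5.825

0.008567 A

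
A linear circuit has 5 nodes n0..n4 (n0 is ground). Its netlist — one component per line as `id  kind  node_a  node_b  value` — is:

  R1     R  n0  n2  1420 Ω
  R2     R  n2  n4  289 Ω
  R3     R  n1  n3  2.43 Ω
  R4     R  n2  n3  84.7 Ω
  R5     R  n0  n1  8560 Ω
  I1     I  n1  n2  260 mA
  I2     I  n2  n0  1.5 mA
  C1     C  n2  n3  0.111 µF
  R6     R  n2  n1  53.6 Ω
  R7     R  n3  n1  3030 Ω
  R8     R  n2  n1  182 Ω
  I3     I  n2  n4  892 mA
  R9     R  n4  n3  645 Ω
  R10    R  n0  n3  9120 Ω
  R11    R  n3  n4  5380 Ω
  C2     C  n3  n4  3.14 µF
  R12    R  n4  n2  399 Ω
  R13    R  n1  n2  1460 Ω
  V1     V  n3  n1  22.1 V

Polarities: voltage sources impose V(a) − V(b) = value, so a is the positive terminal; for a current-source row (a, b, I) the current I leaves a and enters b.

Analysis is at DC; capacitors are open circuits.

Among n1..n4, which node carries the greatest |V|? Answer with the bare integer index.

4

MNA unknowns: 4 node voltages V₁..V_4 plus 1 source current (V1)
R1: Y=0.0007042 on G[0,2]
R2: Y=0.003460 on G[2,4]
R3: Y=0.4115 on G[1,3]
R4: Y=0.01181 on G[2,3]
R5: Y=0.0001168 on G[0,1]
I1: z[1]−=0.26, z[2]+=0.26
I2: z[2]−=0.0015, z[0]+=0.0015
C1: Y=0.000 on G[2,3]
R6: Y=0.01866 on G[2,1]
R7: Y=0.0003300 on G[3,1]
R8: Y=0.005495 on G[2,1]
I3: z[2]−=0.892, z[4]+=0.892
R9: Y=0.001550 on G[4,3]
R10: Y=0.0001096 on G[0,3]
R11: Y=0.0001859 on G[3,4]
C2: Y=0.000 on G[3,4]
R12: Y=0.002506 on G[4,2]
R13: Y=0.0006849 on G[1,2]
V1: row V3−V1=22.1, i_V1 at 3,1
solve → V1=-11.18, V2=-1.977, V3=10.92, V4=116.7
aux → i_V1=-9.072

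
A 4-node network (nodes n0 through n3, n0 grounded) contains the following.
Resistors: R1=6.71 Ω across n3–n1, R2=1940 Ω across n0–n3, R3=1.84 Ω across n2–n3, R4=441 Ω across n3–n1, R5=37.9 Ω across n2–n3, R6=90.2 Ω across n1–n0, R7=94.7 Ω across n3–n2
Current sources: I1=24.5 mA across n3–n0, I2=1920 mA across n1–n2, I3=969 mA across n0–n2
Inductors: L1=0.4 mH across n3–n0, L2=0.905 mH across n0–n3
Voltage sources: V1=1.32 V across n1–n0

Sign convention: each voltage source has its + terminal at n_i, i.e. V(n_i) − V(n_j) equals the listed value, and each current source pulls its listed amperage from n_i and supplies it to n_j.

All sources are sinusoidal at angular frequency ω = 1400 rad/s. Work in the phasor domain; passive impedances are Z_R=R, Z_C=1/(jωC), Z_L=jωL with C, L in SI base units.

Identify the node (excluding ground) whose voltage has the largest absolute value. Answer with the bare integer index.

2

Element admittances at ω=1400 rad/s:
  Y(R1) = 0.1490+0.000j S between n3,n1
  I1: injects 0.0245 A into n0 (from n3)
  Y(R2) = 0.0005155+0.000j S between n0,n3
  Y(L1) = 0.000-1.786j S between n3,n0
  Y(R3) = 0.5435+0.000j S between n2,n3
  Y(R4) = 0.002268+0.000j S between n3,n1
  I2: injects 1.92 A into n2 (from n1)
  I3: injects 0.969 A into n2 (from n0)
  Y(L2) = 0.000-0.7893j S between n0,n3
  Y(R5) = 0.02639+0.000j S between n2,n3
  Y(R6) = 0.01109+0.000j S between n1,n0
  Y(R7) = 0.01056+0.000j S between n3,n2
  V1: constraint V(n1)−V(n0) = 1.32
Assemble and solve the 4×4 MNA system:
  V(n1)=1.320+0.000j  V(n2)=5.047+1.186j  V(n3)=0.06992+1.186j
  i(V1)=-2.124+0.1794j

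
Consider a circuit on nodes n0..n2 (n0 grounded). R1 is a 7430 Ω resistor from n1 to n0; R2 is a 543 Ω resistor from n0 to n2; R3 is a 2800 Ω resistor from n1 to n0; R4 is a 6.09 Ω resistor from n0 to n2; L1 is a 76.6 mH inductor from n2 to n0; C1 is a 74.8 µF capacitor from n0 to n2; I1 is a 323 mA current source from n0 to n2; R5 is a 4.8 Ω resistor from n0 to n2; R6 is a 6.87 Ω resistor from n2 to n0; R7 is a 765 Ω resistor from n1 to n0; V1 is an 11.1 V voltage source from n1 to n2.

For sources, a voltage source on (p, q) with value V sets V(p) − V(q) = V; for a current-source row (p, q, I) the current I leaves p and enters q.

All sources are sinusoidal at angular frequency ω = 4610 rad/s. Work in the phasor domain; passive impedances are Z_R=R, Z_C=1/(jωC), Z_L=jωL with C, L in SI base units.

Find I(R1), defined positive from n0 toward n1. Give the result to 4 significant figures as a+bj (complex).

Element admittances at ω=4610 rad/s:
  Y(R1) = 0.0001346+0.000j S between n1,n0
  Y(R2) = 0.001842+0.000j S between n0,n2
  Y(R3) = 0.0003571+0.000j S between n1,n0
  Y(R4) = 0.1642+0.000j S between n0,n2
  Y(L1) = 0.000-0.002832j S between n2,n0
  Y(C1) = 0.000+0.3448j S between n0,n2
  I1: injects 0.323 A into n2 (from n0)
  Y(R5) = 0.2083+0.000j S between n0,n2
  Y(R6) = 0.1456+0.000j S between n2,n0
  Y(R7) = 0.001307+0.000j S between n1,n0
  V1: constraint V(n1)−V(n2) = 11.1
Assemble and solve the 3×3 MNA system:
  V(n1)=11.51-0.2663j  V(n2)=0.4063-0.2663j
  i(V1)=-0.02070+0.0004790j

-0.001549+3.584e-05j A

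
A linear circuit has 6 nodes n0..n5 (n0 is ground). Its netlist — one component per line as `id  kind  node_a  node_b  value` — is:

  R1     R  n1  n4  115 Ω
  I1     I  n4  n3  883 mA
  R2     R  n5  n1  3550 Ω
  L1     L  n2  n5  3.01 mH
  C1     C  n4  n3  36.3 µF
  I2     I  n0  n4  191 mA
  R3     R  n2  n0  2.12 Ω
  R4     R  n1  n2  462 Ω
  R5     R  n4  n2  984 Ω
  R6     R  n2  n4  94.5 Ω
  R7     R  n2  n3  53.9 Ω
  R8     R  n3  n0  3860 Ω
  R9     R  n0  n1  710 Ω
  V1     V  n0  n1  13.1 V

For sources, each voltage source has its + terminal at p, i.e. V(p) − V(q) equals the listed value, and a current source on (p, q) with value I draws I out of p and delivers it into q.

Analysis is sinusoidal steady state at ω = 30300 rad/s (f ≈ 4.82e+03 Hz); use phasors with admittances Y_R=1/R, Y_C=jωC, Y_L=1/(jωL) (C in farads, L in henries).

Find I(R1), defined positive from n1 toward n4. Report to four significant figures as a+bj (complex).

-0.1314-0.003176j A

MNA unknowns: 5 node voltages V₁..V_5 plus 1 source current (V1)
R1: Y=0.008696+0.000j on G[1,4]
I1: z[4]−=0.883, z[3]+=0.883
R2: Y=0.0002817+0.000j on G[5,1]
L1: Y=0.000-0.01096j on G[2,5]
C1: Y=0.000+1.100j on G[4,3]
I2: z[0]−=0.191, z[4]+=0.191
R3: Y=0.4717+0.000j on G[2,0]
R4: Y=0.002165+0.000j on G[1,2]
R5: Y=0.001016+0.000j on G[4,2]
R6: Y=0.01058+0.000j on G[2,4]
R7: Y=0.01855+0.000j on G[2,3]
R8: Y=0.0002591+0.000j on G[3,0]
R9: Y=0.001408+0.000j on G[0,1]
V1: row V0−V1=13.1, i_V1 at 0,1
solve → V1=-13.10+0.000j, V2=0.05700-0.006276j, V3=2.019-0.4040j, V4=2.012+0.3652j, V5=0.04816-0.3441j
aux → i_V1=-0.1820-0.003065j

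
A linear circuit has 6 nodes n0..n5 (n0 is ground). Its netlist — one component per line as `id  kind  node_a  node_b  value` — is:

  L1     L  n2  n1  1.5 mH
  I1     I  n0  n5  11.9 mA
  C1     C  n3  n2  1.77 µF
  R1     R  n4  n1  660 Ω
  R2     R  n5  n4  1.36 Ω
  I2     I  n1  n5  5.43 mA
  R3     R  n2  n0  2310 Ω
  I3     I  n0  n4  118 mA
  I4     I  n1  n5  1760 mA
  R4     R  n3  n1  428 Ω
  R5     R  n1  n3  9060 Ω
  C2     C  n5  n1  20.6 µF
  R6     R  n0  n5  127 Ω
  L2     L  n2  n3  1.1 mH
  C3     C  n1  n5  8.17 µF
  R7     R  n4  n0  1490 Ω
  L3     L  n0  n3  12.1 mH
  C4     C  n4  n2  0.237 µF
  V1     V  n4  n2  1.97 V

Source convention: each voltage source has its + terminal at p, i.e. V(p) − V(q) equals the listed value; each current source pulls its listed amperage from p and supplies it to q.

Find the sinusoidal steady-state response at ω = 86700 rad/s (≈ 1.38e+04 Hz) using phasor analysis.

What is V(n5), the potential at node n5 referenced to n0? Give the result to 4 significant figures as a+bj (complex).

14.40+1.347j V

MNA unknowns: 5 node voltages V₁..V_5 plus 1 source current (V1)
L1: Y=0.000-0.007689j on G[2,1]
I1: z[0]−=0.0119, z[5]+=0.0119
C1: Y=0.000+0.1535j on G[3,2]
R1: Y=0.001515+0.000j on G[4,1]
R2: Y=0.7353+0.000j on G[5,4]
I2: z[1]−=0.00543, z[5]+=0.00543
R3: Y=0.0004329+0.000j on G[2,0]
I3: z[0]−=0.118, z[4]+=0.118
I4: z[1]−=1.76, z[5]+=1.76
R4: Y=0.002336+0.000j on G[3,1]
R5: Y=0.0001104+0.000j on G[1,3]
C2: Y=0.000+1.786j on G[5,1]
R6: Y=0.007874+0.000j on G[0,5]
L2: Y=0.000-0.01049j on G[2,3]
C3: Y=0.000+0.7083j on G[1,5]
R7: Y=0.0006711+0.000j on G[4,0]
L3: Y=0.000-0.0009532j on G[0,3]
C4: Y=0.000+0.02055j on G[4,2]
V1: row V4−V2=1.97, i_V1 at 4,2
solve → V1=14.41+2.058j, V2=12.59+1.346j, V3=12.68+1.325j, V4=14.56+1.346j, V5=14.40+1.347j
aux → i_V1=-0.002990-0.03976j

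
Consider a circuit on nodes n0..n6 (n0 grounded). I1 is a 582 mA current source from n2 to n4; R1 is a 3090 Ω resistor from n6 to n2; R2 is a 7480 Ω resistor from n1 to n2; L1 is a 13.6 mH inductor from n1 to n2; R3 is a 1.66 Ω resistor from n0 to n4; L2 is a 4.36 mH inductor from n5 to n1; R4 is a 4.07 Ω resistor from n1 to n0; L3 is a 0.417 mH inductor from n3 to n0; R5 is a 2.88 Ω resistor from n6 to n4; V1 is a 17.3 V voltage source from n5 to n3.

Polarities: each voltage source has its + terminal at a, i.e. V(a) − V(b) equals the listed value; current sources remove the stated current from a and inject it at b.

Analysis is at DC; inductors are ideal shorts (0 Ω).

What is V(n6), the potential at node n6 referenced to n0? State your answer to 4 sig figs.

Apply KCL at each of the 6 non-ground nodes and solve the resulting linear system.
Node n1: branches {R2, L1, L2, R4} → V_1 = 17.30
Node n2: branches {I1, R1, R2, L1} → V_2 = 17.30
Node n3: branches {L3, V1} → V_3 = 0.000
Node n4: branches {I1, R3, R5} → V_4 = 0.9749
Node n5: branches {L2, V1} → V_5 = 17.30
Node n6: branches {R1, R5} → V_6 = 0.9901
Source currents: i(L1)=0.5873, i(L2)=4.838, i(L3)=-4.838, i(V1)=-4.838

0.9901 V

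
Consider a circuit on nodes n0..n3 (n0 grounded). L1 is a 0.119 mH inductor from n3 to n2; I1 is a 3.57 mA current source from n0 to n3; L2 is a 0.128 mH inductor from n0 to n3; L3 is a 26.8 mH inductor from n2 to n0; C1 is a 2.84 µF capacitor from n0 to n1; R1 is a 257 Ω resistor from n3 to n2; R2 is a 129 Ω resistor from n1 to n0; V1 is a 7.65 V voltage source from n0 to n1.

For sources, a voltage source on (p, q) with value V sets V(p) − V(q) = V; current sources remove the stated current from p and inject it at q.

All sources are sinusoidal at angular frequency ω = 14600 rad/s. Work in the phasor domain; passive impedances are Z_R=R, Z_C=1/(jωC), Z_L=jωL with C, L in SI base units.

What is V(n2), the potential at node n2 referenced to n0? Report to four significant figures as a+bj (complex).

-1.966e-07+0.006611j V

Apply KCL at each of the 3 non-ground nodes and solve the resulting linear system.
Node n1: branches {C1, R2, V1} → V_1 = -7.650+0.000j
Node n2: branches {L1, L3, R1} → V_2 = -1.966e-07+0.006611j
Node n3: branches {L1, I1, L2, R1} → V_3 = 0.000+0.006640j
Source currents: i(V1)=-0.05930-0.3172j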